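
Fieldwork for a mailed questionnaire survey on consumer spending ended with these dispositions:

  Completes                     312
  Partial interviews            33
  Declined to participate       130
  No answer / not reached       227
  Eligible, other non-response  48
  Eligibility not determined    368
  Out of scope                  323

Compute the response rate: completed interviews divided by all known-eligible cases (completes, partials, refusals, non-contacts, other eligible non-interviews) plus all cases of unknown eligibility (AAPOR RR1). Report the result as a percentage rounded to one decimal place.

27.9%

Numerator → 312
Denom → 312 + 33 + 130 + 227 + 48 + 368 = 1118
RR1 = 312 / 1118 = 0.2791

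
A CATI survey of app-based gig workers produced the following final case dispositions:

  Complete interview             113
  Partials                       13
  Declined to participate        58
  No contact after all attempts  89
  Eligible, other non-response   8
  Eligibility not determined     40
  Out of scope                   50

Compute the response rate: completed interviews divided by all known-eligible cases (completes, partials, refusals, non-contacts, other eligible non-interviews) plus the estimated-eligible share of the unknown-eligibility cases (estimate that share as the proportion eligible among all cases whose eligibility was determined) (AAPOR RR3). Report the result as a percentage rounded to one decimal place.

Num: 113
Determined eligible: 113 + 13 + 58 + 89 + 8 = 281
e = 281 / (281 + 50) = 281 / 331 = 0.8489
e × U: 0.8489 × 40 = 33.96
Denominator: 281 + 33.96 = 314.96
RR3 = 113 / 314.96 = 0.3588

35.9%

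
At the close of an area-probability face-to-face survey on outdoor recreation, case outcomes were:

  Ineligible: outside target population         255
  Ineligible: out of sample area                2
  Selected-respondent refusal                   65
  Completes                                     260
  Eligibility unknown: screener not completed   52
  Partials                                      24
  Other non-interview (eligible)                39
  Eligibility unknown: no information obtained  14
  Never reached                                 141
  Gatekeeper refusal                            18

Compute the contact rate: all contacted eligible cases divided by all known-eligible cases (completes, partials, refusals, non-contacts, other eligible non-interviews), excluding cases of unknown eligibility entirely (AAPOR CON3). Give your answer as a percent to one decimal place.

Refusals = 18 + 65 = 83
Eligibility not determined = 52 + 14 = 66
Screened out, ineligible = 255 + 2 = 257
Top: 260 + 24 + 83 + 39 = 406
Denominator: 260 + 24 + 83 + 141 + 39 = 547
CON3 = 406 / 547 = 0.7422

74.2%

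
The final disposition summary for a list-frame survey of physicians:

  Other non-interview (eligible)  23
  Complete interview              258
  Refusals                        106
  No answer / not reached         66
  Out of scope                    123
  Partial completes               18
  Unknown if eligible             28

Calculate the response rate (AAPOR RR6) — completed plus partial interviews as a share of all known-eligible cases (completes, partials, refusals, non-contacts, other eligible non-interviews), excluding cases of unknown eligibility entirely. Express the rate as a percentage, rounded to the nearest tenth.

58.6%

Top: 258 + 18 = 276
Base: 258 + 18 + 106 + 66 + 23 = 471
RR6 = 276 / 471 = 0.5860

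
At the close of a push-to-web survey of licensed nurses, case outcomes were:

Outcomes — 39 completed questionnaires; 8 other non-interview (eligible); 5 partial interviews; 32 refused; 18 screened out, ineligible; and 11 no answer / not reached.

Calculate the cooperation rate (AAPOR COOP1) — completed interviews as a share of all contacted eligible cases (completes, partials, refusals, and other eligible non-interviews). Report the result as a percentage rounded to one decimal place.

Num → 39
Denom → 39 + 5 + 32 + 8 = 84
COOP1 = 39 / 84 = 0.4643

46.4%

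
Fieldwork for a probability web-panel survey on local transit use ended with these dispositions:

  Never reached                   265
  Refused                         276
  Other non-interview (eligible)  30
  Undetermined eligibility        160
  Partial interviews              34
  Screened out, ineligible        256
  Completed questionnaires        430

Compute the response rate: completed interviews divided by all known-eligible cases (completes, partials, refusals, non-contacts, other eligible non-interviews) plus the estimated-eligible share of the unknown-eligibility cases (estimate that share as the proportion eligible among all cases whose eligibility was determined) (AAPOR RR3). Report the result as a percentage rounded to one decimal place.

37.0%

Num → 430
Eligible (known) → 430 + 34 + 276 + 265 + 30 = 1035
e = 1035 / (1035 + 256) = 1035 / 1291 = 0.8017
e × U → 0.8017 × 160 = 128.27
Base → 1035 + 128.27 = 1163.27
RR3 = 430 / 1163.27 = 0.3696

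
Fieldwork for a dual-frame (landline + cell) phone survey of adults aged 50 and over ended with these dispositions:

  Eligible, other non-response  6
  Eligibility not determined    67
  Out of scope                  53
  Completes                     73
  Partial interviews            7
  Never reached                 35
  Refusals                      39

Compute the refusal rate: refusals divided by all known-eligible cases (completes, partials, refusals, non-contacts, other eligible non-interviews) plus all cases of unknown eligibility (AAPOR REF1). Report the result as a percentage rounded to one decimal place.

Num → 39
Denom → 73 + 7 + 39 + 35 + 6 + 67 = 227
REF1 = 39 / 227 = 0.1718

17.2%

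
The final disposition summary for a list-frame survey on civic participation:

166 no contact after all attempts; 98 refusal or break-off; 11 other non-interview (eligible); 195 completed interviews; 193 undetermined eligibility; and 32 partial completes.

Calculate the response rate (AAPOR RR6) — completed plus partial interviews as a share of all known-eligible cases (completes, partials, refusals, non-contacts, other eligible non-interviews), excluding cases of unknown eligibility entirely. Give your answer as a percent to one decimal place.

45.2%

Num = 195 + 32 = 227
Denominator = 195 + 32 + 98 + 166 + 11 = 502
RR6 = 227 / 502 = 0.4522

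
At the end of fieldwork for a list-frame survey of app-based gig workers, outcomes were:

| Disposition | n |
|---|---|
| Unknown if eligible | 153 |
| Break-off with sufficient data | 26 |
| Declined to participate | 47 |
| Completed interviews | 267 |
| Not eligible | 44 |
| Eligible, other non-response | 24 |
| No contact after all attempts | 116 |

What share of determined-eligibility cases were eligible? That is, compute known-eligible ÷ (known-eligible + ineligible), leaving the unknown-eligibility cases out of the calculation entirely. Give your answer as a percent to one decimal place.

91.6%

Known eligible: 267 + 26 + 47 + 116 + 24 = 480
e = 480 / (480 + 44) = 480 / 524 = 0.9160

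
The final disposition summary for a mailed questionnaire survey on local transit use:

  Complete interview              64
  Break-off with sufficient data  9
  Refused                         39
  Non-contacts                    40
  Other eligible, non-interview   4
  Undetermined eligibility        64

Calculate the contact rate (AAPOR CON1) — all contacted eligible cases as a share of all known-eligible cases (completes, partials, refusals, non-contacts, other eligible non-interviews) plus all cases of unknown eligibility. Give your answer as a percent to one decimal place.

52.7%

Numerator → 64 + 9 + 39 + 4 = 116
Denominator → 64 + 9 + 39 + 40 + 4 + 64 = 220
CON1 = 116 / 220 = 0.5273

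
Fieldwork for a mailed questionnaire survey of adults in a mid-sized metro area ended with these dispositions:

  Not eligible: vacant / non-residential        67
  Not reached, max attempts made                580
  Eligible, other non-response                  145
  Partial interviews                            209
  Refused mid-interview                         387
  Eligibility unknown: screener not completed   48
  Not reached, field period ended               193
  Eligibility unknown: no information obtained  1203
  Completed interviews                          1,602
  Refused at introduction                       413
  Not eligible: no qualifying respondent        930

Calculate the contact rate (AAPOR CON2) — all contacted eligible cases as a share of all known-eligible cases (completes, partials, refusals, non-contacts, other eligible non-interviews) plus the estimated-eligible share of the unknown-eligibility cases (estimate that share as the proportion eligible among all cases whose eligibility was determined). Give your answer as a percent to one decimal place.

61.2%

Declined to participate = 413 + 387 = 800
Non-contacts = 193 + 580 = 773
Eligibility not determined = 48 + 1203 = 1251
Out of scope = 930 + 67 = 997
Top: 1602 + 209 + 800 + 145 = 2756
Known eligible: 1602 + 209 + 800 + 773 + 145 = 3529
e = 3529 / (3529 + 997) = 3529 / 4526 = 0.7797
Eligible share of unknowns: 0.7797 × 1251 = 975.40
Base: 3529 + 975.40 = 4504.40
CON2 = 2756 / 4504.40 = 0.6118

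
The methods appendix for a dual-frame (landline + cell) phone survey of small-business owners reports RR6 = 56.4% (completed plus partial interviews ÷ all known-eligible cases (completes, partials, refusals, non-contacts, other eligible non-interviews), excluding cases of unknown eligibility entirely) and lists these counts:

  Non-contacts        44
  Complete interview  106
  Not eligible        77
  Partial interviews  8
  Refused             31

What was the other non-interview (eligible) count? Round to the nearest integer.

Numerator = 106 + 8 = 114
RR6 = 114 / D = 0.564
D = 114 / 0.564 = 202.1
Other denominator terms total 189
other non-interview (eligible) = 202.1 − 189 ≈ 13

13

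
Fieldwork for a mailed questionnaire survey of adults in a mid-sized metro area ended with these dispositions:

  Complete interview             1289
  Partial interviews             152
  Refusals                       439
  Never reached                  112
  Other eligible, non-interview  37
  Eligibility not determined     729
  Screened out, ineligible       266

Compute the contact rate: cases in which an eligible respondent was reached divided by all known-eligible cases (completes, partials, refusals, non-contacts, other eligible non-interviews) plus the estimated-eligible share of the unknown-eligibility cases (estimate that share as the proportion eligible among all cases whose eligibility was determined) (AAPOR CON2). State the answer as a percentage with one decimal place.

Numerator = 1289 + 152 + 439 + 37 = 1917
Determined eligible = 1289 + 152 + 439 + 112 + 37 = 2029
e = 2029 / (2029 + 266) = 2029 / 2295 = 0.8841
Eligible share of unknowns = 0.8841 × 729 = 644.51
Denominator = 2029 + 644.51 = 2673.51
CON2 = 1917 / 2673.51 = 0.7170

71.7%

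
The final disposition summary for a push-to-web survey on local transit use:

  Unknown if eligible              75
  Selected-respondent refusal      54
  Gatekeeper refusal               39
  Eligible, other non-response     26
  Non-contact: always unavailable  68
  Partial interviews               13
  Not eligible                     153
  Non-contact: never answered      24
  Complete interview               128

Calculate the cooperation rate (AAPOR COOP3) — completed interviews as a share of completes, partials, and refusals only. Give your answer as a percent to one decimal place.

Declined to participate = 39 + 54 = 93
No answer / not reached = 24 + 68 = 92
Num: 128
Base: 128 + 13 + 93 = 234
COOP3 = 128 / 234 = 0.5470

54.7%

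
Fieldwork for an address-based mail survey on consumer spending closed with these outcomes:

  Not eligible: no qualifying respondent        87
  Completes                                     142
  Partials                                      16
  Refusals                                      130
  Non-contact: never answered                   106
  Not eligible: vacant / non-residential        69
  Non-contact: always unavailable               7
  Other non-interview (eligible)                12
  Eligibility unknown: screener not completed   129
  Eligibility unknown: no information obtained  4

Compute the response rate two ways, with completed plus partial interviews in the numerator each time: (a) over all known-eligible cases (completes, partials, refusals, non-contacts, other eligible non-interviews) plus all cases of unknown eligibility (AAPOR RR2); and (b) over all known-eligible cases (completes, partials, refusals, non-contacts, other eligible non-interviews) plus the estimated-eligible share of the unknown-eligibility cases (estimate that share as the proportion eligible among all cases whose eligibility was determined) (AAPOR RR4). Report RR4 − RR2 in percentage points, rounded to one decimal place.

2.1

No contact after all attempts = 106 + 7 = 113
Eligibility not determined = 129 + 4 = 133
Out of scope = 87 + 69 = 156
Top → 142 + 16 = 158
Base → 142 + 16 + 130 + 113 + 12 + 133 = 546
RR2 = 158 / 546 = 0.2894
Known eligible → 142 + 16 + 130 + 113 + 12 = 413
e = 413 / (413 + 156) = 413 / 569 = 0.7258
e × U → 0.7258 × 133 = 96.53
Base → 413 + 96.53 = 509.53
RR4 = 158 / 509.53 = 0.3101
Difference = 31.01 − 28.94 = 2.07 percentage points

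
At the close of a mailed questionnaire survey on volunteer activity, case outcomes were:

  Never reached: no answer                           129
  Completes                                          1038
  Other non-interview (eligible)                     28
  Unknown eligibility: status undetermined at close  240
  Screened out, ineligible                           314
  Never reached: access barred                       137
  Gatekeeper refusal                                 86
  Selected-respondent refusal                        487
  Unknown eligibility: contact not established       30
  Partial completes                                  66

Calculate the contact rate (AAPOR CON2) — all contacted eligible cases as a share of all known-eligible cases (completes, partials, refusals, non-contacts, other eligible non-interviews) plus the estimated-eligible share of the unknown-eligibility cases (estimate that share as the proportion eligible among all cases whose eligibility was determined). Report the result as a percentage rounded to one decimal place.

Refusal or break-off = 86 + 487 = 573
No answer / not reached = 129 + 137 = 266
Eligibility not determined = 30 + 240 = 270
Num = 1038 + 66 + 573 + 28 = 1705
Known eligible = 1038 + 66 + 573 + 266 + 28 = 1971
e = 1971 / (1971 + 314) = 1971 / 2285 = 0.8626
Estimated eligible among unknowns = 0.8626 × 270 = 232.90
Denominator = 1971 + 232.90 = 2203.90
CON2 = 1705 / 2203.90 = 0.7736

77.4%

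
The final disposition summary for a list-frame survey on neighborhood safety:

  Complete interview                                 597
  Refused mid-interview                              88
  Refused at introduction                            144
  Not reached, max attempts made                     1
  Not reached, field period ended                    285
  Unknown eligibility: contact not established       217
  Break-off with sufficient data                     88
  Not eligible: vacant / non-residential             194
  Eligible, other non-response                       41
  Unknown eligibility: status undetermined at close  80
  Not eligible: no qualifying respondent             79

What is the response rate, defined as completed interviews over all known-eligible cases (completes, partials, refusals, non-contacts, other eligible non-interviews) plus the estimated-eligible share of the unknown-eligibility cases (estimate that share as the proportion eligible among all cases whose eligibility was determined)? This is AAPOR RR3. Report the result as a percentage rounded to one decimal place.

40.1%

Refused = 144 + 88 = 232
No answer / not reached = 285 + 1 = 286
Unknown eligibility = 217 + 80 = 297
Not eligible = 79 + 194 = 273
Num → 597
Eligible (known) → 597 + 88 + 232 + 286 + 41 = 1244
e = 1244 / (1244 + 273) = 1244 / 1517 = 0.8200
e × U → 0.8200 × 297 = 243.54
Denom → 1244 + 243.54 = 1487.54
RR3 = 597 / 1487.54 = 0.4013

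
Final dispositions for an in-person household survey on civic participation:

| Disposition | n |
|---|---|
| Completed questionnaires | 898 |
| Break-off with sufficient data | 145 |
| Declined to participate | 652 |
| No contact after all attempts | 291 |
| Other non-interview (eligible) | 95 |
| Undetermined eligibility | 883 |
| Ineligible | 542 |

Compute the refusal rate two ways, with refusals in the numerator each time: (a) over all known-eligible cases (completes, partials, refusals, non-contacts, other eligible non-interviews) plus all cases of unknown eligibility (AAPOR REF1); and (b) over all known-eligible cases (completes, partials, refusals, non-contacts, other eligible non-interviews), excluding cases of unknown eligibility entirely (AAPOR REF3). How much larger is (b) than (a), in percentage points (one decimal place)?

9.3

Top = 652
Denom = 898 + 145 + 652 + 291 + 95 + 883 = 2964
REF1 = 652 / 2964 = 0.2200
Denom = 898 + 145 + 652 + 291 + 95 = 2081
REF3 = 652 / 2081 = 0.3133
Difference = 31.33 − 22.00 = 9.33 percentage points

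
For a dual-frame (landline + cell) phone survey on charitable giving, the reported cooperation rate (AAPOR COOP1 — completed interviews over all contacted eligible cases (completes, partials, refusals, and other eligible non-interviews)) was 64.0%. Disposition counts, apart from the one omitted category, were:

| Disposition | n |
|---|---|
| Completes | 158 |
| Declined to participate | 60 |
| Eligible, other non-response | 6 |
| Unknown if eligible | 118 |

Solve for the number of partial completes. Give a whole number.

COOP1 = 158 / D = 0.640
D = 158 / 0.640 = 246.9
Other denominator terms total 224
partial completes = 246.9 − 224 ≈ 23

23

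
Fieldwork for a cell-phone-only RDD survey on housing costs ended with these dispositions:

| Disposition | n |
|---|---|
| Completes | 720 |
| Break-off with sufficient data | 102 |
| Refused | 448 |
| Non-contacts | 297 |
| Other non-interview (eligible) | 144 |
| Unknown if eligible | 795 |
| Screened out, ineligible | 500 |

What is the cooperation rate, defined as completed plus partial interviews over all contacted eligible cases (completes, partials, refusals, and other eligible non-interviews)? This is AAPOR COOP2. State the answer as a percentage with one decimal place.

Top = 720 + 102 = 822
Denominator = 720 + 102 + 448 + 144 = 1414
COOP2 = 822 / 1414 = 0.5813

58.1%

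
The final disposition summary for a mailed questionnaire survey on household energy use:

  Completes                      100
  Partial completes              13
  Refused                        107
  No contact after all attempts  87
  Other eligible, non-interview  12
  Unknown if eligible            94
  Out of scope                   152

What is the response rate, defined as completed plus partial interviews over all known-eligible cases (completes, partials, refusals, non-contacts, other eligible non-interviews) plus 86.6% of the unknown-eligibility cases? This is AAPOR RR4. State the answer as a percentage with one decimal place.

Numerator = 100 + 13 = 113
Known eligible = 100 + 13 + 107 + 87 + 12 = 319
Estimated eligible among unknowns = 0.8660 × 94 = 81.40
Denom = 319 + 81.40 = 400.40
RR4 = 113 / 400.40 = 0.2822

28.2%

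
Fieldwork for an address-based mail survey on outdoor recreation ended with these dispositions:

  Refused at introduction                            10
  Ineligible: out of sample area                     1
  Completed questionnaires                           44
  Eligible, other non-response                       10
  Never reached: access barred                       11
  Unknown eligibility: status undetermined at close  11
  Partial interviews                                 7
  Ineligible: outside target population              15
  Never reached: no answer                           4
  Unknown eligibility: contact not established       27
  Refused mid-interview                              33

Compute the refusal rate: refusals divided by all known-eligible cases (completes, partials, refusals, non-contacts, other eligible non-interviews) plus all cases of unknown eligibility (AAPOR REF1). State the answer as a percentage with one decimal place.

Declined to participate = 10 + 33 = 43
No contact after all attempts = 4 + 11 = 15
Eligibility not determined = 27 + 11 = 38
Not eligible = 15 + 1 = 16
Num → 43
Denominator → 44 + 7 + 43 + 15 + 10 + 38 = 157
REF1 = 43 / 157 = 0.2739

27.4%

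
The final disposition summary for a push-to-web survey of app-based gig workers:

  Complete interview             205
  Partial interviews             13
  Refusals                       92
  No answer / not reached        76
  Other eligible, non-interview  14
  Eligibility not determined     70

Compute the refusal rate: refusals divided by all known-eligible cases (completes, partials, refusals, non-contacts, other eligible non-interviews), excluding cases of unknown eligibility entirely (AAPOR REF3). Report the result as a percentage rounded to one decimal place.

23.0%

Numerator: 92
Denominator: 205 + 13 + 92 + 76 + 14 = 400
REF3 = 92 / 400 = 0.2300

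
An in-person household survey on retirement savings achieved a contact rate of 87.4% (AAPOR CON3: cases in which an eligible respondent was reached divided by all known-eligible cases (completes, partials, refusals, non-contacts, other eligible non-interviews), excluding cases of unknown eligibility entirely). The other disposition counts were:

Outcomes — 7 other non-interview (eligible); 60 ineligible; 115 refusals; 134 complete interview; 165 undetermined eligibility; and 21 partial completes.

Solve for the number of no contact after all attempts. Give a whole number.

Top → 134 + 21 + 115 + 7 = 277
CON3 = 277 / D = 0.874
D = 277 / 0.874 = 316.9
Other denominator terms total 277
no contact after all attempts = 316.9 − 277 ≈ 40

40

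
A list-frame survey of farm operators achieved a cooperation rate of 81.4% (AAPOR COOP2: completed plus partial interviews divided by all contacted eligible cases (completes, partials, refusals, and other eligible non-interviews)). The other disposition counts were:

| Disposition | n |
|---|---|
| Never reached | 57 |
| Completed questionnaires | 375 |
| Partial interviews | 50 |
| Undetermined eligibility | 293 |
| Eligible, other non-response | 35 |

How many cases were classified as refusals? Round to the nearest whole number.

Num: 375 + 50 = 425
COOP2 = 425 / D = 0.814
D = 425 / 0.814 = 522.1
Other denominator terms total 460
refusals = 522.1 − 460 ≈ 62

62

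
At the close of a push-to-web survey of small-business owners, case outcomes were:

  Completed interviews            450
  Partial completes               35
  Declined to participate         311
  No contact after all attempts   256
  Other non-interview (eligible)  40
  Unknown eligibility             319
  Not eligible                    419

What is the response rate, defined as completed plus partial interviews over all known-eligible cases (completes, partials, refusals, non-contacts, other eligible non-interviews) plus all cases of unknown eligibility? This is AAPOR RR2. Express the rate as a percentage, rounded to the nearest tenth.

34.4%

Top: 450 + 35 = 485
Denom: 450 + 35 + 311 + 256 + 40 + 319 = 1411
RR2 = 485 / 1411 = 0.3437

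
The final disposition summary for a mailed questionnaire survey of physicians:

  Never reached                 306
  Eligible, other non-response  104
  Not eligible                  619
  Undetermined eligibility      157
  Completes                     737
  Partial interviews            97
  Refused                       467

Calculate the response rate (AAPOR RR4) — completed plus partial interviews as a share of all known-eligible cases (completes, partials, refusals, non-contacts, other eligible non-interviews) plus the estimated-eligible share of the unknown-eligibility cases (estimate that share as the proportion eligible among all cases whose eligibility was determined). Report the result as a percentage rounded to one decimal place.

Numerator = 737 + 97 = 834
Known eligible = 737 + 97 + 467 + 306 + 104 = 1711
e = 1711 / (1711 + 619) = 1711 / 2330 = 0.7343
Eligible share of unknowns = 0.7343 × 157 = 115.29
Denominator = 1711 + 115.29 = 1826.29
RR4 = 834 / 1826.29 = 0.4567

45.7%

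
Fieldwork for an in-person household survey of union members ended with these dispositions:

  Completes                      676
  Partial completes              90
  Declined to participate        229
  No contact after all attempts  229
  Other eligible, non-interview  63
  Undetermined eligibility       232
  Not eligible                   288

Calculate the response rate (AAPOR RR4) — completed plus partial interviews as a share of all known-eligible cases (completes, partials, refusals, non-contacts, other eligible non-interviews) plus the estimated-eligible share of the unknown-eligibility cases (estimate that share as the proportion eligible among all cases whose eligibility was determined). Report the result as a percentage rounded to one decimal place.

51.9%

Numerator: 676 + 90 = 766
Known eligible: 676 + 90 + 229 + 229 + 63 = 1287
e = 1287 / (1287 + 288) = 1287 / 1575 = 0.8171
e × U: 0.8171 × 232 = 189.57
Denominator: 1287 + 189.57 = 1476.57
RR4 = 766 / 1476.57 = 0.5188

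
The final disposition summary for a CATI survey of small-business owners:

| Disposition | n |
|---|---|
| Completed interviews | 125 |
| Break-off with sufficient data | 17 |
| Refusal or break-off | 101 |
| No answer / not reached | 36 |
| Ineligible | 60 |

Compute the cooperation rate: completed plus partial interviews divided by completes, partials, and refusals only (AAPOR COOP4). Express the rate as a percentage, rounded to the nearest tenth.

Num → 125 + 17 = 142
Denominator → 125 + 17 + 101 = 243
COOP4 = 142 / 243 = 0.5844

58.4%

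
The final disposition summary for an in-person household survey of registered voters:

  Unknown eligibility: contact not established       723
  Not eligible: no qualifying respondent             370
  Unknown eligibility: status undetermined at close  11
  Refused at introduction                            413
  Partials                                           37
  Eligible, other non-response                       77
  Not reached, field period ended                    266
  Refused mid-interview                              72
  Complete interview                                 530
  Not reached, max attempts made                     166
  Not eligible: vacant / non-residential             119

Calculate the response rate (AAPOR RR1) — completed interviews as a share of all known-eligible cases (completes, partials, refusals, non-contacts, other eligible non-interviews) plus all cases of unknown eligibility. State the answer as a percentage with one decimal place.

23.1%

Refused = 413 + 72 = 485
Non-contacts = 266 + 166 = 432
Unknown if eligible = 723 + 11 = 734
Ineligible = 370 + 119 = 489
Num: 530
Denom: 530 + 37 + 485 + 432 + 77 + 734 = 2295
RR1 = 530 / 2295 = 0.2309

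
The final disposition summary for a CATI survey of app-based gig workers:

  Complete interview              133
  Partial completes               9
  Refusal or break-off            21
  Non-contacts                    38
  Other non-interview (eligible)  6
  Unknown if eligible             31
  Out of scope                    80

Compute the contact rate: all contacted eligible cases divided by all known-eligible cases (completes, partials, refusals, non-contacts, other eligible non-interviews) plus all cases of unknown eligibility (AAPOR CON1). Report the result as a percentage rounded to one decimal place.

71.0%

Num: 133 + 9 + 21 + 6 = 169
Denominator: 133 + 9 + 21 + 38 + 6 + 31 = 238
CON1 = 169 / 238 = 0.7101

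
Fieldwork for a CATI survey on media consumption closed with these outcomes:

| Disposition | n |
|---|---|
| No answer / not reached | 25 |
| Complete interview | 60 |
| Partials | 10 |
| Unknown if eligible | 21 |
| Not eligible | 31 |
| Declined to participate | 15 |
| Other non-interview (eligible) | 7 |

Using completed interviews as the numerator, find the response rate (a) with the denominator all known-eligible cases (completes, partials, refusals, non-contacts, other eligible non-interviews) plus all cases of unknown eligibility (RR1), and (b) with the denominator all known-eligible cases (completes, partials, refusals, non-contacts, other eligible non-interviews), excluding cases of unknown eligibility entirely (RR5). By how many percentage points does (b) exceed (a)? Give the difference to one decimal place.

7.8

Top: 60
Base: 60 + 10 + 15 + 25 + 7 + 21 = 138
RR1 = 60 / 138 = 0.4348
Base: 60 + 10 + 15 + 25 + 7 = 117
RR5 = 60 / 117 = 0.5128
Difference = 51.28 − 43.48 = 7.80 percentage points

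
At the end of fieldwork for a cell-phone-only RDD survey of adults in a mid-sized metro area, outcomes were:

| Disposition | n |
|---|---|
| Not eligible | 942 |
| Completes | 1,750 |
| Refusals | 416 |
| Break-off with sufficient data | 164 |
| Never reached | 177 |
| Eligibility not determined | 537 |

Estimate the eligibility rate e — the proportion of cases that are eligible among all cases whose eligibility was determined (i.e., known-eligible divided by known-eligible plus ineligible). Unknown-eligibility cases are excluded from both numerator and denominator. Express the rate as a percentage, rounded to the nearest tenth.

Eligible (known): 1750 + 164 + 416 + 177 = 2507
e = 2507 / (2507 + 942) = 2507 / 3449 = 0.7269

72.7%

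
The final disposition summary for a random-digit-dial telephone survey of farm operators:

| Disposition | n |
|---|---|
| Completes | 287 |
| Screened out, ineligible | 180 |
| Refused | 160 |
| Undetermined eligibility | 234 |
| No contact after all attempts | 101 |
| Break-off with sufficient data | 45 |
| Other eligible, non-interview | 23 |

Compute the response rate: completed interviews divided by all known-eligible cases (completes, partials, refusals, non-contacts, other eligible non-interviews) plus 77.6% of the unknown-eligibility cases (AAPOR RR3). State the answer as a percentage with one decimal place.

36.0%

Top: 287
Eligible (known): 287 + 45 + 160 + 101 + 23 = 616
Eligible share of unknowns: 0.7760 × 234 = 181.58
Denom: 616 + 181.58 = 797.58
RR3 = 287 / 797.58 = 0.3598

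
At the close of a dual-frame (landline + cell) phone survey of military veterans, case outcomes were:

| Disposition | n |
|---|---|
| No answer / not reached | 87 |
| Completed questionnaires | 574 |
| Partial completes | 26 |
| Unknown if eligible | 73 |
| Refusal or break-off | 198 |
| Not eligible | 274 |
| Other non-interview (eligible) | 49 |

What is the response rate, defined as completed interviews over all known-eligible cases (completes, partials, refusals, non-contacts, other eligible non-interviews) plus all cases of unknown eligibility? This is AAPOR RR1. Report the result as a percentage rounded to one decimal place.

Top = 574
Denom = 574 + 26 + 198 + 87 + 49 + 73 = 1007
RR1 = 574 / 1007 = 0.5700

57.0%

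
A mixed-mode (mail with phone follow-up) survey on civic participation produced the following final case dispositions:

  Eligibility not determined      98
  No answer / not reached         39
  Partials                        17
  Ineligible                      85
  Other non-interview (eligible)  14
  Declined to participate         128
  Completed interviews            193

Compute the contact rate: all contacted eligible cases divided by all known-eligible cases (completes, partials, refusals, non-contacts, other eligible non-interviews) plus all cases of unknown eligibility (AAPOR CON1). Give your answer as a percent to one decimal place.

72.0%

Numerator → 193 + 17 + 128 + 14 = 352
Denom → 193 + 17 + 128 + 39 + 14 + 98 = 489
CON1 = 352 / 489 = 0.7198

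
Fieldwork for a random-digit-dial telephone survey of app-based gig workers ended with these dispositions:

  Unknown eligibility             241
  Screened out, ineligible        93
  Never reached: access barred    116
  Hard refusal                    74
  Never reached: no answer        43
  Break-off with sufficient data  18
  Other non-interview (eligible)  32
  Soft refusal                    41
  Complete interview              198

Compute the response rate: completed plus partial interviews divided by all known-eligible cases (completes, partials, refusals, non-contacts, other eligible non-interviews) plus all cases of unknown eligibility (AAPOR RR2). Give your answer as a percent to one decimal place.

28.3%

Refusal or break-off = 74 + 41 = 115
No answer / not reached = 43 + 116 = 159
Num = 198 + 18 = 216
Denominator = 198 + 18 + 115 + 159 + 32 + 241 = 763
RR2 = 216 / 763 = 0.2831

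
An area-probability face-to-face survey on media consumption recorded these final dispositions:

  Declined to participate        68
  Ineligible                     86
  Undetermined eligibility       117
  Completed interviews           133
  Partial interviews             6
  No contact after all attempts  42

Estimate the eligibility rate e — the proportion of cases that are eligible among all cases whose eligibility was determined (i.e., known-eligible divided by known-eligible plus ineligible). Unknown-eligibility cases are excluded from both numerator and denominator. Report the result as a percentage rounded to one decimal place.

74.3%

Eligible (known) → 133 + 6 + 68 + 42 = 249
e = 249 / (249 + 86) = 249 / 335 = 0.7433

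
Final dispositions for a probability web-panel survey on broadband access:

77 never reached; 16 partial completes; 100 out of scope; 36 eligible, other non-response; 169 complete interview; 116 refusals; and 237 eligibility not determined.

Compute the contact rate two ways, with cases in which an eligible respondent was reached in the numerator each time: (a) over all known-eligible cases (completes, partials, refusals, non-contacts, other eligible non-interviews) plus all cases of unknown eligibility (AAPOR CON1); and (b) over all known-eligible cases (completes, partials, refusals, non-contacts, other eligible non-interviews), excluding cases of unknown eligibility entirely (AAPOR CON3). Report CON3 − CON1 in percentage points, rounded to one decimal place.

29.6

Top = 169 + 16 + 116 + 36 = 337
Denom = 169 + 16 + 116 + 77 + 36 + 237 = 651
CON1 = 337 / 651 = 0.5177
Denom = 169 + 16 + 116 + 77 + 36 = 414
CON3 = 337 / 414 = 0.8140
Difference = 81.40 − 51.77 = 29.63 percentage points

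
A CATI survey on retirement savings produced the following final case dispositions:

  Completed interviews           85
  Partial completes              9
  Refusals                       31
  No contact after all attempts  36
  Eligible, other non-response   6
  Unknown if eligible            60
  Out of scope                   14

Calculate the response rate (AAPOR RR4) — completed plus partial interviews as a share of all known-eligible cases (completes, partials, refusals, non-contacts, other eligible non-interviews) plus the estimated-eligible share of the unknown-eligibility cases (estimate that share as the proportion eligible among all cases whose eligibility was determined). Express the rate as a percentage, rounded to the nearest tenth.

42.3%

Numerator → 85 + 9 = 94
Determined eligible → 85 + 9 + 31 + 36 + 6 = 167
e = 167 / (167 + 14) = 167 / 181 = 0.9227
Estimated eligible among unknowns → 0.9227 × 60 = 55.36
Base → 167 + 55.36 = 222.36
RR4 = 94 / 222.36 = 0.4227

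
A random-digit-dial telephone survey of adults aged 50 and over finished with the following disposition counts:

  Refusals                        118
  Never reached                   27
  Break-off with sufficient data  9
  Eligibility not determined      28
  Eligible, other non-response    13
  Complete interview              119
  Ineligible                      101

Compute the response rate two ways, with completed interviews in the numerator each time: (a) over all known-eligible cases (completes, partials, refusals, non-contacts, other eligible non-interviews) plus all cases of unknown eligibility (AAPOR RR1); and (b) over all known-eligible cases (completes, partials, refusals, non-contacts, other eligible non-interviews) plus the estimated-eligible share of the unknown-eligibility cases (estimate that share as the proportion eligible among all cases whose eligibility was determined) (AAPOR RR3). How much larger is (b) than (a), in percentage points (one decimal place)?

Num → 119
Denom → 119 + 9 + 118 + 27 + 13 + 28 = 314
RR1 = 119 / 314 = 0.3790
Known eligible → 119 + 9 + 118 + 27 + 13 = 286
e = 286 / (286 + 101) = 286 / 387 = 0.7390
Eligible share of unknowns → 0.7390 × 28 = 20.69
Denom → 286 + 20.69 = 306.69
RR3 = 119 / 306.69 = 0.3880
Difference = 38.80 − 37.90 = 0.90 percentage points

0.9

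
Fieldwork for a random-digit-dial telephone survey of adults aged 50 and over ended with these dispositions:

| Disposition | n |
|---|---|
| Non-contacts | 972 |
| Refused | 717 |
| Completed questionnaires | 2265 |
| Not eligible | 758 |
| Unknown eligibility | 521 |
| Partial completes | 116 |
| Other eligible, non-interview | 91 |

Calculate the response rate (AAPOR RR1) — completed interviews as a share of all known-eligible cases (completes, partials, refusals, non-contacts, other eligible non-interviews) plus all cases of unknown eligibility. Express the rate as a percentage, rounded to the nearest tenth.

48.4%

Num → 2265
Denominator → 2265 + 116 + 717 + 972 + 91 + 521 = 4682
RR1 = 2265 / 4682 = 0.4838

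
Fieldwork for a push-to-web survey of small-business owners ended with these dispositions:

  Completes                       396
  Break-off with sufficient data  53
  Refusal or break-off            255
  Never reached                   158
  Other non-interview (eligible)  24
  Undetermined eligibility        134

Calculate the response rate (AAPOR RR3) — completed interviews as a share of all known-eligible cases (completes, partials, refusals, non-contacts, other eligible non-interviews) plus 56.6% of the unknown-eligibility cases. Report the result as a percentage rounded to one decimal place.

Top = 396
Eligible (known) = 396 + 53 + 255 + 158 + 24 = 886
Estimated eligible among unknowns = 0.5660 × 134 = 75.84
Denominator = 886 + 75.84 = 961.84
RR3 = 396 / 961.84 = 0.4117

41.2%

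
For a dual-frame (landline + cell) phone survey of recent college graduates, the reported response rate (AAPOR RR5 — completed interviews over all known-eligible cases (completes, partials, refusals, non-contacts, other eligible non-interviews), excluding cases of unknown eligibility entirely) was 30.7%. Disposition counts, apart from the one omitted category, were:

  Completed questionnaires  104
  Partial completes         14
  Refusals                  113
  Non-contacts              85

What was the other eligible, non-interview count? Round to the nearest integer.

23

RR5 = 104 / D = 0.307
D = 104 / 0.307 = 338.8
Remaining denominator categories sum to 316
other eligible, non-interview = 338.8 − 316 ≈ 23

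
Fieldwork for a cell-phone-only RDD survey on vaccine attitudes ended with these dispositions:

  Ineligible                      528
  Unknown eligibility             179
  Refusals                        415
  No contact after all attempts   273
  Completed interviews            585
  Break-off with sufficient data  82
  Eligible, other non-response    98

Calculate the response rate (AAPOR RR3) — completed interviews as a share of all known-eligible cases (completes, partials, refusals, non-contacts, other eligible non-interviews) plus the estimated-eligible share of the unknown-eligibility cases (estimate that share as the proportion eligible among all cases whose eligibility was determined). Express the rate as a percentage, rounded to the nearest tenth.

36.9%

Num = 585
Eligible (known) = 585 + 82 + 415 + 273 + 98 = 1453
e = 1453 / (1453 + 528) = 1453 / 1981 = 0.7335
Estimated eligible among unknowns = 0.7335 × 179 = 131.30
Denominator = 1453 + 131.30 = 1584.30
RR3 = 585 / 1584.30 = 0.3692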